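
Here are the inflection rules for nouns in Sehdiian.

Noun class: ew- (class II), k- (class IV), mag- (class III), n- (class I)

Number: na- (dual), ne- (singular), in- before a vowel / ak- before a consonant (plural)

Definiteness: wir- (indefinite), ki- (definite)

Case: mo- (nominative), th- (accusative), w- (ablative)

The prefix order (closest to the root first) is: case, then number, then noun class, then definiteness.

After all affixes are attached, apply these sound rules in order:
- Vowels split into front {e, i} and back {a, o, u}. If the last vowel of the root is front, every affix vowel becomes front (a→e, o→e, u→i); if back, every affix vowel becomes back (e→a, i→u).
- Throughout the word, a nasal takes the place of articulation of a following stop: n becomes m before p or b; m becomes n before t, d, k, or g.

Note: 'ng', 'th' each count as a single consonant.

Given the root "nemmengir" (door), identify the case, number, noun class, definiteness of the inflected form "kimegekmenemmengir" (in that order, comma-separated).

Segment: ki-mag-ak-mo-nemmengir.
case: mo- → nominative.
number: in/ak- → plural.
noun class: mag- → class III.
definiteness: ki- → definite.

nominative, plural, class III, definite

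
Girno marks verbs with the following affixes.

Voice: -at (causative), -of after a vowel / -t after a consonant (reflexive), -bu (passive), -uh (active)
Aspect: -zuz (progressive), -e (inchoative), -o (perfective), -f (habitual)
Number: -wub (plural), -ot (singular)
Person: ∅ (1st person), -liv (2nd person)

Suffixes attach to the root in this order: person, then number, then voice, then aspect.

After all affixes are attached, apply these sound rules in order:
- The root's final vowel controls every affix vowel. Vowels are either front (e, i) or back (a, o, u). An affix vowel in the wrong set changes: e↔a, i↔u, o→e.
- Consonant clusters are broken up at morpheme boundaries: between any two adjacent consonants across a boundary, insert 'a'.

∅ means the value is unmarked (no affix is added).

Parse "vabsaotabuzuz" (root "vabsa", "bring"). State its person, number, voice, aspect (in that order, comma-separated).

1st person, singular, passive, progressive

Segment: vabsa-ot-bu-zuz.
person: ∅ → 1st person.
number: -ot → singular.
voice: -bu → passive.
aspect: -zuz → progressive.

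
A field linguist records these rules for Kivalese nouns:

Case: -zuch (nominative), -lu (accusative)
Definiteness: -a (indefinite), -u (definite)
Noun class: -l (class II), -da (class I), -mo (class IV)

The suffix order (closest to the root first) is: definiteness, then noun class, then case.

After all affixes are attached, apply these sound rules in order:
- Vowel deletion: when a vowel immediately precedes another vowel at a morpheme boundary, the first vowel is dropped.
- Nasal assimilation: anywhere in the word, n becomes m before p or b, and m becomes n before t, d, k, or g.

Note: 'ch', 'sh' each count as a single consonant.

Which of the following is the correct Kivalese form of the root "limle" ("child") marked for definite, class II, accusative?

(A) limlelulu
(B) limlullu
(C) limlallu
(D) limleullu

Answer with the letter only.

Attach definiteness definite -u → limleu.
Attach noun class class II -l → limleul.
Attach case accusative -lu → limleullu.
Apply vowel deletion: limleullu → limlullu.
Nasal assimilation: no change.
So the correct form is limlullu, option (B).
(A) limlelulu is wrong: it has the affixes in the wrong order.
(C) limlallu is wrong: it uses indefinite instead of definite for definiteness.
(D) limleullu is wrong: it fails to apply the sound rule(s).

B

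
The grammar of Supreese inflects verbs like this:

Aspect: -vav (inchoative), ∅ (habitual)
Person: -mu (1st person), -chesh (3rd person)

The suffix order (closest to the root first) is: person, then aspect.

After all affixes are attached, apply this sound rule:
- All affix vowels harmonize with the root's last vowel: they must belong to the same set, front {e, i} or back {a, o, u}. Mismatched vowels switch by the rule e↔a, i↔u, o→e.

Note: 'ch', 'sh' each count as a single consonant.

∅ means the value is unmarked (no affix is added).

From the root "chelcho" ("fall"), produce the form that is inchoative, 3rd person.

Attach person 3rd person -chesh → chelchochesh.
Attach aspect inchoative -vav → chelchocheshvav.
Apply vowel harmony: chelchocheshvav → chelchochashvav.

chelchochashvav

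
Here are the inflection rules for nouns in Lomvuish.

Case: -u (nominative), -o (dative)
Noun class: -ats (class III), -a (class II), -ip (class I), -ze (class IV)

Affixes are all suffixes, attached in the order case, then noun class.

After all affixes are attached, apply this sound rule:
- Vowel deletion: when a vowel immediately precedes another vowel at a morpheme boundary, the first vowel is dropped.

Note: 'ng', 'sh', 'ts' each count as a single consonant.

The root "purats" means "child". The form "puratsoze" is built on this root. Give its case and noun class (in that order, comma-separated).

dative, class IV

Segment: purats-o-ze.
case: -o → dative.
noun class: -ze → class IV.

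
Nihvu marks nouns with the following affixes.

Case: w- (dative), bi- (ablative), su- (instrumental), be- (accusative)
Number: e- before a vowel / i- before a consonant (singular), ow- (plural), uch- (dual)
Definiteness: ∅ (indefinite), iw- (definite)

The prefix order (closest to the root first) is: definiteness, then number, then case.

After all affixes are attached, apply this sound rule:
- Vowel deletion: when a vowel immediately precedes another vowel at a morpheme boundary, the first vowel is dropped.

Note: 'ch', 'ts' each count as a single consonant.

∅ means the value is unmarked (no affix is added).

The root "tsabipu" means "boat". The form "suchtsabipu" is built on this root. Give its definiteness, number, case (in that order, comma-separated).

indefinite, dual, instrumental

Segment: su-uch-tsabipu.
definiteness: ∅ → indefinite.
number: uch- → dual.
case: su- → instrumental.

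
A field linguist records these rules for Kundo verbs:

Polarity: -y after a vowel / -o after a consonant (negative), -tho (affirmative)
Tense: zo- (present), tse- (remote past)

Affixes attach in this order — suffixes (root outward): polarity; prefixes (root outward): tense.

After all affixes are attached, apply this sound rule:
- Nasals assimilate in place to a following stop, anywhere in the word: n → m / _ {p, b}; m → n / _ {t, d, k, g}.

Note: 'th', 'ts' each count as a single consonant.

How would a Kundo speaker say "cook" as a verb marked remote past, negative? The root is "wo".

Attach tense remote past tse- → tsewo.
Attach polarity negative -y (after vowel 'o') → tsewoy.
Nasal assimilation: no change.

tsewoy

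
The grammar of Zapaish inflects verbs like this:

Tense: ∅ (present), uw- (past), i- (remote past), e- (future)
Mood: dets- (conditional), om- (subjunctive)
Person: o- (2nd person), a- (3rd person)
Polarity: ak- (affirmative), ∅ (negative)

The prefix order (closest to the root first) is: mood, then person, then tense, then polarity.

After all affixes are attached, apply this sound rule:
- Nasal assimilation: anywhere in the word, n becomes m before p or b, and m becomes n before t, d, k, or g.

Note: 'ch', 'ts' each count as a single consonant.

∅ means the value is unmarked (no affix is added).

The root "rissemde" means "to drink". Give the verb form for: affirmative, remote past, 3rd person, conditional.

akiadetsrissende

Attach mood conditional dets- → detsrissemde.
Attach person 3rd person a- → adetsrissemde.
Attach tense remote past i- → iadetsrissemde.
Attach polarity affirmative ak- → akiadetsrissemde.
Apply nasal assimilation: akiadetsrissemde → akiadetsrissende.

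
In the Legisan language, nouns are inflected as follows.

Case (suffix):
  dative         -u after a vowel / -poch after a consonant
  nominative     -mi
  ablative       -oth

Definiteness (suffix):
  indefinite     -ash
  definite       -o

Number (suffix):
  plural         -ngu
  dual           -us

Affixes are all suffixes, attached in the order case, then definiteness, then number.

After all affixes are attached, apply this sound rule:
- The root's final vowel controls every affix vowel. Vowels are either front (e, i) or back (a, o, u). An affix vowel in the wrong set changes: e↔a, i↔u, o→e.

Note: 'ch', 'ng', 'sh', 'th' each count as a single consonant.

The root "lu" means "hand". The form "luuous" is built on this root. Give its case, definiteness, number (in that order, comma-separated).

Segment: lu-u-o-us.
case: -u/poch → dative.
definiteness: -o → definite.
number: -us → dual.

dative, definite, dual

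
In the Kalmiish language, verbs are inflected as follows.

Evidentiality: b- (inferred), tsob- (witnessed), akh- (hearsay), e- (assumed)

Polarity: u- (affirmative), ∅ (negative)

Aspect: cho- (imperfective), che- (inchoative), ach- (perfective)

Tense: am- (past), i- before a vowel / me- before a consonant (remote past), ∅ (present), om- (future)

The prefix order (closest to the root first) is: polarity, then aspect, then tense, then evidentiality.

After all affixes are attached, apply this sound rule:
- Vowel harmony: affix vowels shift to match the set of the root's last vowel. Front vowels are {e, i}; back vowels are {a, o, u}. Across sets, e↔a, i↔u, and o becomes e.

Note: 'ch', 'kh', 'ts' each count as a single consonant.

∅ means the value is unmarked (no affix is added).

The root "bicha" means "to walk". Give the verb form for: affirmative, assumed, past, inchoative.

aamchaubicha

Attach polarity affirmative u- → ubicha.
Attach aspect inchoative che- → cheubicha.
Attach tense past am- → amcheubicha.
Attach evidentiality assumed e- → eamcheubicha.
Apply vowel harmony: eamcheubicha → aamchaubicha.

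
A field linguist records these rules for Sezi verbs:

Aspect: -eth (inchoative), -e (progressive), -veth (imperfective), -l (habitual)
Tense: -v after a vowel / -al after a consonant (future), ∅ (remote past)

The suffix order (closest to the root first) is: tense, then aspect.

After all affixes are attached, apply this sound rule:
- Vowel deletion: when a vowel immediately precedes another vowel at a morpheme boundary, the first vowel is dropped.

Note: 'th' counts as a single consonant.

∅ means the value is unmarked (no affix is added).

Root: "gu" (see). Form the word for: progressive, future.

guve

Attach tense future -v (after vowel 'u') → guv.
Attach aspect progressive -e → guve.
Vowel deletion: no change.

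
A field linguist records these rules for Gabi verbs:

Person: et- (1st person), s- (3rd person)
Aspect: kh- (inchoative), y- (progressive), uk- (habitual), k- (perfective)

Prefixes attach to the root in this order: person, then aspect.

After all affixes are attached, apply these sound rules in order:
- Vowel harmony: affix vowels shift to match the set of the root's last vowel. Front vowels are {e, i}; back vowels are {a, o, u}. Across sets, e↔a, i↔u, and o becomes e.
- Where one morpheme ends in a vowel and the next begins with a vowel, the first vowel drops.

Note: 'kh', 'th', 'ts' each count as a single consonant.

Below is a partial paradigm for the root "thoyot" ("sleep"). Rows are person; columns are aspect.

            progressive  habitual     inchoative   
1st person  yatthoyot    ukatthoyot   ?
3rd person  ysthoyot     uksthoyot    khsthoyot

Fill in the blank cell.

khatthoyot

Attach person 1st person et- → etthoyot.
Attach aspect inchoative kh- → khetthoyot.
Apply vowel harmony: khetthoyot → khatthoyot.
Vowel deletion: no change.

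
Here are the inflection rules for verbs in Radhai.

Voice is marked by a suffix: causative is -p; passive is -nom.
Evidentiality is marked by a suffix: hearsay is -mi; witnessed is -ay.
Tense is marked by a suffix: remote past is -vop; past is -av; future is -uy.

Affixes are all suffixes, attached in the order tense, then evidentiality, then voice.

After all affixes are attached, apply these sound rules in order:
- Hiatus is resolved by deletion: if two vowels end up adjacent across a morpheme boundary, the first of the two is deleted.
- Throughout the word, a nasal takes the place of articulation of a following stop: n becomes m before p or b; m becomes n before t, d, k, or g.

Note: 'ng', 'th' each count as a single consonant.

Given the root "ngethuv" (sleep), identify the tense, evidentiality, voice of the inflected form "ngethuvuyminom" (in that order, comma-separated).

Segment: ngethuv-uy-mi-nom.
tense: -uy → future.
evidentiality: -mi → hearsay.
voice: -nom → passive.

future, hearsay, passive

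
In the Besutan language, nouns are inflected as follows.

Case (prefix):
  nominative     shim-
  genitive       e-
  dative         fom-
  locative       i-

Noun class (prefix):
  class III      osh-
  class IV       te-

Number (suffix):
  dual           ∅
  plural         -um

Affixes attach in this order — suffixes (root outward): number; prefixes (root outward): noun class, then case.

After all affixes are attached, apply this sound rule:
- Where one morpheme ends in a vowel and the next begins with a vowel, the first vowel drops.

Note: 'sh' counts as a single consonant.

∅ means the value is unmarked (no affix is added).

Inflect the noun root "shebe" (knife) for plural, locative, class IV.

iteshebum

Attach number plural -um → shebeum.
Attach noun class class IV te- → teshebeum.
Attach case locative i- → iteshebeum.
Apply vowel deletion: iteshebeum → iteshebum.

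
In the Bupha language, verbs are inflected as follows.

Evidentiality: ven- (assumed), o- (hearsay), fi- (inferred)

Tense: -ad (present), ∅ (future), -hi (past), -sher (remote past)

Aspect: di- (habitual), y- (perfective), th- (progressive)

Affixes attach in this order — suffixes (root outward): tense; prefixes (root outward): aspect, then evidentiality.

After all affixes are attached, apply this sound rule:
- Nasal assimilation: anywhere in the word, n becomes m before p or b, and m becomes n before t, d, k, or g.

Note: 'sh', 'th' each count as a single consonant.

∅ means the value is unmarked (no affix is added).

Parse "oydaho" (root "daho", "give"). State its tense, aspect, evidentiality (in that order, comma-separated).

future, perfective, hearsay

Segment: o-y-daho.
tense: ∅ → future.
aspect: y- → perfective.
evidentiality: o- → hearsay.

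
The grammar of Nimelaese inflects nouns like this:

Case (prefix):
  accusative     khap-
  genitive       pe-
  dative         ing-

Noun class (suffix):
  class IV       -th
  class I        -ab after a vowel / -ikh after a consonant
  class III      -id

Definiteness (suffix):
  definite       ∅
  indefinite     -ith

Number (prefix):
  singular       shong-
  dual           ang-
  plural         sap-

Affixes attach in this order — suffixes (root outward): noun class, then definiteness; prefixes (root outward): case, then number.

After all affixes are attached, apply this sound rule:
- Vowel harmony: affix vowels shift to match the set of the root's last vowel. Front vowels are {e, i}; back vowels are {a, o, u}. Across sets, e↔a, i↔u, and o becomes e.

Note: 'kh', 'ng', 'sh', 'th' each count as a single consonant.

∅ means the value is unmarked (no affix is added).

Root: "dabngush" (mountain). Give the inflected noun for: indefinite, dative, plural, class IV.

sapungdabngushthuth

Attach noun class class IV -th → dabngushth.
Attach case dative ing- → ingdabngushth.
Attach definiteness indefinite -ith → ingdabngushthith.
Attach number plural sap- → sapingdabngushthith.
Apply vowel harmony: sapingdabngushthith → sapungdabngushthuth.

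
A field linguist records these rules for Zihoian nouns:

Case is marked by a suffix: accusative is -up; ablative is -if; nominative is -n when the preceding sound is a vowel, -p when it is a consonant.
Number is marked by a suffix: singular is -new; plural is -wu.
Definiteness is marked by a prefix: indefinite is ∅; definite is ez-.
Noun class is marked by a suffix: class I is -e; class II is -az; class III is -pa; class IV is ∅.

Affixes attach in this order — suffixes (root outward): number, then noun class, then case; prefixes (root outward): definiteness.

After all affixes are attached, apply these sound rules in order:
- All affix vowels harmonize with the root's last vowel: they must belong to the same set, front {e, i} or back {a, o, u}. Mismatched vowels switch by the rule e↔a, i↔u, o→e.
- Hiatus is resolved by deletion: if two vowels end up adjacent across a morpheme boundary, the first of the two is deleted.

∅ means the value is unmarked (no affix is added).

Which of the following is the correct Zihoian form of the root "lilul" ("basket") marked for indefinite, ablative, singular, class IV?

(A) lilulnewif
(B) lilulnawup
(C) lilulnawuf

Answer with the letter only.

C

Attach number singular -new → lilulnew.
noun class = class IV: zero marking, form stays lilulnew.
definiteness = indefinite: zero marking, form stays lilulnew.
Attach case ablative -if → lilulnewif.
Apply vowel harmony: lilulnewif → lilulnawuf.
Vowel deletion: no change.
So the correct form is lilulnawuf, option (C).
(B) lilulnawup is wrong: it uses accusative instead of ablative for case.
(A) lilulnewif is wrong: it fails to apply the sound rule(s).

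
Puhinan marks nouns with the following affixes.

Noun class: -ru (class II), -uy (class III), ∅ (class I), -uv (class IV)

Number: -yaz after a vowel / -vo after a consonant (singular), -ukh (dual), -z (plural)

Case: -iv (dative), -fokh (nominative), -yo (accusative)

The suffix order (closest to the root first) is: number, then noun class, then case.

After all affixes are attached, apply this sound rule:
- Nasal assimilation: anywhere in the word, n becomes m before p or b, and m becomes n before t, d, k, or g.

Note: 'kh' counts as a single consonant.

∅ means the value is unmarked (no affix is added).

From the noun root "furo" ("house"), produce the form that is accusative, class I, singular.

furoyazyo

Attach number singular -yaz (after vowel 'o') → furoyaz.
noun class = class I: zero marking, form stays furoyaz.
Attach case accusative -yo → furoyazyo.
Nasal assimilation: no change.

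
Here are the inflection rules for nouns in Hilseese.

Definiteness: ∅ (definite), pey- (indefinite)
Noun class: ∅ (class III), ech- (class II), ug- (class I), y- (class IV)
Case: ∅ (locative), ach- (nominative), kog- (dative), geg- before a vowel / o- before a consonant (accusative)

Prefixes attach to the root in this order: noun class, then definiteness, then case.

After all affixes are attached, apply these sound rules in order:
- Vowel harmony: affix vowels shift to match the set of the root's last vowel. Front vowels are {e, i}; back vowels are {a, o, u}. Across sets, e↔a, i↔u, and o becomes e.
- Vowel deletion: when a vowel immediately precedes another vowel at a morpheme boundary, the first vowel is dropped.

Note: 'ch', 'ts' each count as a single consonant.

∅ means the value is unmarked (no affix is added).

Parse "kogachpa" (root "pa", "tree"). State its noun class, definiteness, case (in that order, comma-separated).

class II, definite, dative

Segment: kog-ech-pa.
noun class: ech- → class II.
definiteness: ∅ → definite.
case: kog- → dative.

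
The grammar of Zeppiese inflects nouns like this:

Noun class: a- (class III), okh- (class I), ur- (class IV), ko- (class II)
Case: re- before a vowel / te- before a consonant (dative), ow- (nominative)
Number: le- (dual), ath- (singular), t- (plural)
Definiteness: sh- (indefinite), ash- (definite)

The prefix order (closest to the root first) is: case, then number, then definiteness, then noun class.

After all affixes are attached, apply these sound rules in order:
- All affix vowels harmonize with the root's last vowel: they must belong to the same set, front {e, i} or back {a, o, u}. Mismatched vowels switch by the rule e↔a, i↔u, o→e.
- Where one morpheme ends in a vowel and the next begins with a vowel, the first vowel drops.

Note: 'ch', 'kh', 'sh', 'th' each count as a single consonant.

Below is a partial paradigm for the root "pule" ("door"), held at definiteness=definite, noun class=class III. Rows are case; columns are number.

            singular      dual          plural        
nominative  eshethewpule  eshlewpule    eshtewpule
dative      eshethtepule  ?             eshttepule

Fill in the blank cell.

eshletepule

Attach case dative te- (before consonant 'p') → tepule.
Attach number dual le- → letepule.
Attach definiteness definite ash- → ashletepule.
Attach noun class class III a- → aashletepule.
Apply vowel harmony: aashletepule → eeshletepule.
Apply vowel deletion: eeshletepule → eshletepule.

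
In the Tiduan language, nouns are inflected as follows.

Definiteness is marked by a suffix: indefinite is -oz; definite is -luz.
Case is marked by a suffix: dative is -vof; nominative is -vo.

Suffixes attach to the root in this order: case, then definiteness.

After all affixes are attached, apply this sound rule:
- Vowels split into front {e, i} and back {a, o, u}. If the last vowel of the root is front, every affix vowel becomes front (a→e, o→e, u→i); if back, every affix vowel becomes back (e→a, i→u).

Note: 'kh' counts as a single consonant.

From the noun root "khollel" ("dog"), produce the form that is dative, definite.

Attach case dative -vof → khollelvof.
Attach definiteness definite -luz → khollelvofluz.
Apply vowel harmony: khollelvofluz → khollelvefliz.

khollelvefliz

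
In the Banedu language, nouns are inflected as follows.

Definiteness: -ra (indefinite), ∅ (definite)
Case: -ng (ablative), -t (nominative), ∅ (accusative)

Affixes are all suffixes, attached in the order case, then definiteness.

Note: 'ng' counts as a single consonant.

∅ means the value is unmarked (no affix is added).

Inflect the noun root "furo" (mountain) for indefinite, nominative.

furotra

Attach case nominative -t → furot.
Attach definiteness indefinite -ra → furotra.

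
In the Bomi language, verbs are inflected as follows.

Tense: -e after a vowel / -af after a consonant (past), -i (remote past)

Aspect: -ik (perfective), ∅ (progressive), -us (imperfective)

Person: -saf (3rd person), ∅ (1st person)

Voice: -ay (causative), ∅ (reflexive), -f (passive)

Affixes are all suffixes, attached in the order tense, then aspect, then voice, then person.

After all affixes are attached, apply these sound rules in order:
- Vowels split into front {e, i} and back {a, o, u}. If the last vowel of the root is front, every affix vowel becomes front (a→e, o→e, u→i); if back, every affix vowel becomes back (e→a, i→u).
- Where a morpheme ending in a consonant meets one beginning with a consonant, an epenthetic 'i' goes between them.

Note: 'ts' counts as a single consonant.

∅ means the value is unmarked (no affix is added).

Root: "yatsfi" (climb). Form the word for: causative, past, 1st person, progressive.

yatsfieey

Attach tense past -e (after vowel 'i') → yatsfie.
aspect = progressive: zero marking, form stays yatsfie.
Attach voice causative -ay → yatsfieay.
person = 1st person: zero marking, form stays yatsfieay.
Apply vowel harmony: yatsfieay → yatsfieey.
Epenthesis: no change.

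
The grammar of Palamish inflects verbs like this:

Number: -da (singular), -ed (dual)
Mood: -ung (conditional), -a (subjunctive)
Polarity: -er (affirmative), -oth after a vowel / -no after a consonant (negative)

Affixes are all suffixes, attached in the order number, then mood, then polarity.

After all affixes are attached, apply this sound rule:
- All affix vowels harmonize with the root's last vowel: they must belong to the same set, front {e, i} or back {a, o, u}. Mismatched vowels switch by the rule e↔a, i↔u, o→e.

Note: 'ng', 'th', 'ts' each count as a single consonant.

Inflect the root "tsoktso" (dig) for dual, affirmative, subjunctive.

Attach number dual -ed → tsoktsoed.
Attach mood subjunctive -a → tsoktsoeda.
Attach polarity affirmative -er → tsoktsoedaer.
Apply vowel harmony: tsoktsoedaer → tsoktsoadaar.

tsoktsoadaar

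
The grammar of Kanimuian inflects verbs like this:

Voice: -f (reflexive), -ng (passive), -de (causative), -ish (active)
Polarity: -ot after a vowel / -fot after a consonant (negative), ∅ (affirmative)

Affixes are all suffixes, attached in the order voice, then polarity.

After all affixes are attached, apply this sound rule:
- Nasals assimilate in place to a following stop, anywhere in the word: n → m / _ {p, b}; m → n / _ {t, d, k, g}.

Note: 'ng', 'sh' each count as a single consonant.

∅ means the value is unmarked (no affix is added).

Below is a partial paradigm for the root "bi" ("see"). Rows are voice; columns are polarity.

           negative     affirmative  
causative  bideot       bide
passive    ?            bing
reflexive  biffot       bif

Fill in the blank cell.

Attach voice passive -ng → bing.
Attach polarity negative -fot (after consonant 'ng') → bingfot.
Nasal assimilation: no change.

bingfot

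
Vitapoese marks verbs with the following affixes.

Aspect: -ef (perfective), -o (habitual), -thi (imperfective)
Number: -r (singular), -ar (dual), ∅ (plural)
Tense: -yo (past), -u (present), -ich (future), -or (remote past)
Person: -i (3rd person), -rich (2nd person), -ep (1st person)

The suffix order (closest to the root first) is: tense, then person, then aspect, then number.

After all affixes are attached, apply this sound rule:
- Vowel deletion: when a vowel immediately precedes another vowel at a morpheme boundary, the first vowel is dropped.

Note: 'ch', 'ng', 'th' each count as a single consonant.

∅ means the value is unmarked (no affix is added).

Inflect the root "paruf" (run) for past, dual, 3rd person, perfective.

parufyefar

Attach tense past -yo → parufyo.
Attach person 3rd person -i → parufyoi.
Attach aspect perfective -ef → parufyoief.
Attach number dual -ar → parufyoiefar.
Apply vowel deletion: parufyoiefar → parufyefar.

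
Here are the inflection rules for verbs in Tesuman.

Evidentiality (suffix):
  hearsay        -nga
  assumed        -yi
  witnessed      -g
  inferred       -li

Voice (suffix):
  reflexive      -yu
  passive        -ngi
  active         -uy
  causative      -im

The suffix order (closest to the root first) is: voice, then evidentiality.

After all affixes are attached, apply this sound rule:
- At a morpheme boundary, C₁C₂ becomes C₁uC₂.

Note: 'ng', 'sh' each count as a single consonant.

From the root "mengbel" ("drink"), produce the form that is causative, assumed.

Attach voice causative -im → mengbelim.
Attach evidentiality assumed -yi → mengbelimyi.
Apply epenthesis: mengbelimyi → mengbelimuyi.

mengbelimuyi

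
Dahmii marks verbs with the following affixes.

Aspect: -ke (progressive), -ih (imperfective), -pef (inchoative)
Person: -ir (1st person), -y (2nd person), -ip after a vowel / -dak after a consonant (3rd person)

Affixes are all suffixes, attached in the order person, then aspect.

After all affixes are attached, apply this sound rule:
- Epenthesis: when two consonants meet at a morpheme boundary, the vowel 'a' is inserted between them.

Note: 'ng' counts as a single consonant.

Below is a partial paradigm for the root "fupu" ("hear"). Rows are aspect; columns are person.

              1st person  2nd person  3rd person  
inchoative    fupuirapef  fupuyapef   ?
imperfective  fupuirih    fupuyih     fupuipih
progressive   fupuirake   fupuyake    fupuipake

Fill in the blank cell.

fupuipapef

Attach person 3rd person -ip (after vowel 'u') → fupuip.
Attach aspect inchoative -pef → fupuippef.
Apply epenthesis: fupuippef → fupuipapef.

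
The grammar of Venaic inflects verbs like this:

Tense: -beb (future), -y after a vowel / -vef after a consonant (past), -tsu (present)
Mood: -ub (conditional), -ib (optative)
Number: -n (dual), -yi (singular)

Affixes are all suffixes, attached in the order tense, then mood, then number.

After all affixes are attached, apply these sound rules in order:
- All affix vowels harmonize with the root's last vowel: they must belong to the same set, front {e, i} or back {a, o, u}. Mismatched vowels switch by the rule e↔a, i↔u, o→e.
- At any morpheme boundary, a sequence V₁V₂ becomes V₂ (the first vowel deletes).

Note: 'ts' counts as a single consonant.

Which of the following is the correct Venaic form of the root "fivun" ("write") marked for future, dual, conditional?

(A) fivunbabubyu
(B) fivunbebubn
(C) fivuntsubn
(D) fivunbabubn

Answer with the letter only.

Attach tense future -beb → fivunbeb.
Attach mood conditional -ub → fivunbebub.
Attach number dual -n → fivunbebubn.
Apply vowel harmony: fivunbebubn → fivunbabubn.
Vowel deletion: no change.
So the correct form is fivunbabubn, option (D).
(C) fivuntsubn is wrong: it uses present instead of future for tense.
(B) fivunbebubn is wrong: it fails to apply the sound rule(s).
(A) fivunbabubyu is wrong: it uses singular instead of dual for number.

D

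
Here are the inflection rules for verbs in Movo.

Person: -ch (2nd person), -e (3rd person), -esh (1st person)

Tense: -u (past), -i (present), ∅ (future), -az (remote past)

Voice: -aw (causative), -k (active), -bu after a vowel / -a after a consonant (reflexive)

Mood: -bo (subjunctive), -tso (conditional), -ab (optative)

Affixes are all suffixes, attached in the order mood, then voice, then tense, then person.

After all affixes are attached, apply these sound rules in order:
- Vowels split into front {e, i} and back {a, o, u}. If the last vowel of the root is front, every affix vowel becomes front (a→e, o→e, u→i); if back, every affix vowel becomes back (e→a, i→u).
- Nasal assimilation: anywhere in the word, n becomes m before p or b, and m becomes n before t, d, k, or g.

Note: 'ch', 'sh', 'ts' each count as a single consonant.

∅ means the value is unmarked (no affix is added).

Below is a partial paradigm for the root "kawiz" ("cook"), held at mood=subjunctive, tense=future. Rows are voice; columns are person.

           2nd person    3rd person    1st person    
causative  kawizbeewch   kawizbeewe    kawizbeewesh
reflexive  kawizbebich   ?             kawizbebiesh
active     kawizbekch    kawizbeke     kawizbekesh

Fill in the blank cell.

Attach mood subjunctive -bo → kawizbo.
Attach voice reflexive -bu (after vowel 'o') → kawizbobu.
tense = future: zero marking, form stays kawizbobu.
Attach person 3rd person -e → kawizbobue.
Apply vowel harmony: kawizbobue → kawizbebie.
Nasal assimilation: no change.

kawizbebie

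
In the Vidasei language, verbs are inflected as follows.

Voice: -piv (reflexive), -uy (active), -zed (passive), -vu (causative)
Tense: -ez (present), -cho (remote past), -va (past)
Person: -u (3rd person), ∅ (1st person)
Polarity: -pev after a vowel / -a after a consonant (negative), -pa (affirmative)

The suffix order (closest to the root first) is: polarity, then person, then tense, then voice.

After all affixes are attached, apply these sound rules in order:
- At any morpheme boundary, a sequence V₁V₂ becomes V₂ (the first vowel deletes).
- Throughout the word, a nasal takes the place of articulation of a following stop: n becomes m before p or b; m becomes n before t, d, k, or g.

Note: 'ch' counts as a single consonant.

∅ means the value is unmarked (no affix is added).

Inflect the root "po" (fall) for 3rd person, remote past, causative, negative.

popevuchovu

Attach polarity negative -pev (after vowel 'o') → popev.
Attach person 3rd person -u → popevu.
Attach tense remote past -cho → popevucho.
Attach voice causative -vu → popevuchovu.
Vowel deletion: no change.
Nasal assimilation: no change.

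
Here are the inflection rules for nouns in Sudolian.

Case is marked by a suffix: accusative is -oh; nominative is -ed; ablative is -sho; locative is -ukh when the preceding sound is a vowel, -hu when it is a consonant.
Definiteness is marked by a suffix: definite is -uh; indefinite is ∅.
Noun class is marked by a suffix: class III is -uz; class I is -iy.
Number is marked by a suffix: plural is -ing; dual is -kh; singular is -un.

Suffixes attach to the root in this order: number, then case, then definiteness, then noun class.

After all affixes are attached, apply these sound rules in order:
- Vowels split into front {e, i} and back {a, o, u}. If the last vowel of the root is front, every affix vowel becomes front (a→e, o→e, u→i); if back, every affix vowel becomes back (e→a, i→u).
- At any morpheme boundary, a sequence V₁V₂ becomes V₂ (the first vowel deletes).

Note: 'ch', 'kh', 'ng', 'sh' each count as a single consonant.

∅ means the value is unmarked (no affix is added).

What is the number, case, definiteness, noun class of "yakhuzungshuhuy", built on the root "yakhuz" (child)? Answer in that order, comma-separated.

Segment: yakhuz-ing-sho-uh-iy.
number: -ing → plural.
case: -sho → ablative.
definiteness: -uh → definite.
noun class: -iy → class I.

plural, ablative, definite, class I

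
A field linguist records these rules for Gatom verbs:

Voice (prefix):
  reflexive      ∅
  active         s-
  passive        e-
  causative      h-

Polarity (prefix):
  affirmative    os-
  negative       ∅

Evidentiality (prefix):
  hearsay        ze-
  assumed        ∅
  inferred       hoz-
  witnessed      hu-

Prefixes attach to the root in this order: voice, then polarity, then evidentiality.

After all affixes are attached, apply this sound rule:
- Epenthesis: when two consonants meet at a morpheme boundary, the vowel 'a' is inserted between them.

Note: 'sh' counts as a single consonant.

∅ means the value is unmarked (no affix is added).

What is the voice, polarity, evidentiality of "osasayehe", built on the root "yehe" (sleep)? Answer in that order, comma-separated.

Segment: os-s-yehe.
voice: s- → active.
polarity: os- → affirmative.
evidentiality: ∅ → assumed.

active, affirmative, assumed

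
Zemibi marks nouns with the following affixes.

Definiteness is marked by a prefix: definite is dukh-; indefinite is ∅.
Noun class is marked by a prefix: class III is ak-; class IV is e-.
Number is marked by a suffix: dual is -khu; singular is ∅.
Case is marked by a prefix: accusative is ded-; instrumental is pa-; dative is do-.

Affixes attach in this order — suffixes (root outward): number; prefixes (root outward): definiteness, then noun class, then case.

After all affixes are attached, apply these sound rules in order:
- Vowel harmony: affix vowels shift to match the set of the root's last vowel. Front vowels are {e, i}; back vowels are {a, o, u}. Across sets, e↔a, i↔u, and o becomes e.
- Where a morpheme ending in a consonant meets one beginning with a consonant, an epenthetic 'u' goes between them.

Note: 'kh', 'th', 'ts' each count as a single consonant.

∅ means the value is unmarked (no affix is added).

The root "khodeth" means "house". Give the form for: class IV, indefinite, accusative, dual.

definiteness = indefinite: zero marking, form stays khodeth.
Attach number dual -khu → khodethkhu.
Attach noun class class IV e- → ekhodethkhu.
Attach case accusative ded- → dedekhodethkhu.
Apply vowel harmony: dedekhodethkhu → dedekhodethkhi.
Apply epenthesis: dedekhodethkhi → dedekhodethukhi.

dedekhodethukhi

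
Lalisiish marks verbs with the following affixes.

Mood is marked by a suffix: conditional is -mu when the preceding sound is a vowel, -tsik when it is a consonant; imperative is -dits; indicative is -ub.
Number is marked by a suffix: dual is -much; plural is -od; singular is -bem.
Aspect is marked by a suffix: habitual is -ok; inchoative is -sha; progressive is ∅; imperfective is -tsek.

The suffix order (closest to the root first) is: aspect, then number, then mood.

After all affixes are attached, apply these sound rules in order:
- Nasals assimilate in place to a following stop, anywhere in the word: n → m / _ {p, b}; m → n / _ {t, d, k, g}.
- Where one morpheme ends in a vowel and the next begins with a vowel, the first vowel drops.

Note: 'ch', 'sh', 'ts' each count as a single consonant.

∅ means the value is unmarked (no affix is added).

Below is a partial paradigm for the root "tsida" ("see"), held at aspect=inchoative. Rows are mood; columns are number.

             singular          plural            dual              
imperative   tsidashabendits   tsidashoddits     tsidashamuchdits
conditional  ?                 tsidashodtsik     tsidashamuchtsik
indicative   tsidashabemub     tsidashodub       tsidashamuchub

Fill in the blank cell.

tsidashabemtsik

Attach aspect inchoative -sha → tsidasha.
Attach number singular -bem → tsidashabem.
Attach mood conditional -tsik (after consonant 'm') → tsidashabemtsik.
Nasal assimilation: no change.
Vowel deletion: no change.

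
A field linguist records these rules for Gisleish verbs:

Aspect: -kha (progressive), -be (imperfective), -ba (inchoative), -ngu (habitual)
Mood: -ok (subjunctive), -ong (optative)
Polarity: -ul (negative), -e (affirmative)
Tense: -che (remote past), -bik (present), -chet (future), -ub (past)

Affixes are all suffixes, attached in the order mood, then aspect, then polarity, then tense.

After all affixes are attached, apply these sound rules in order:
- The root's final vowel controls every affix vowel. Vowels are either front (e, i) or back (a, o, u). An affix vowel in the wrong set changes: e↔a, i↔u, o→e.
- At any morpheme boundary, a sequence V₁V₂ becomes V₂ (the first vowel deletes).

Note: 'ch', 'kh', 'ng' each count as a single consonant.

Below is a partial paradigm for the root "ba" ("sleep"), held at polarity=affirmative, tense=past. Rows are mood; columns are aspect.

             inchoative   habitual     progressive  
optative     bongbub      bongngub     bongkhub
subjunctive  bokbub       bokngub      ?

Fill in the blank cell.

Attach mood subjunctive -ok → baok.
Attach aspect progressive -kha → baokkha.
Attach polarity affirmative -e → baokkhae.
Attach tense past -ub → baokkhaeub.
Apply vowel harmony: baokkhaeub → baokkhaaub.
Apply vowel deletion: baokkhaaub → bokkhub.

bokkhub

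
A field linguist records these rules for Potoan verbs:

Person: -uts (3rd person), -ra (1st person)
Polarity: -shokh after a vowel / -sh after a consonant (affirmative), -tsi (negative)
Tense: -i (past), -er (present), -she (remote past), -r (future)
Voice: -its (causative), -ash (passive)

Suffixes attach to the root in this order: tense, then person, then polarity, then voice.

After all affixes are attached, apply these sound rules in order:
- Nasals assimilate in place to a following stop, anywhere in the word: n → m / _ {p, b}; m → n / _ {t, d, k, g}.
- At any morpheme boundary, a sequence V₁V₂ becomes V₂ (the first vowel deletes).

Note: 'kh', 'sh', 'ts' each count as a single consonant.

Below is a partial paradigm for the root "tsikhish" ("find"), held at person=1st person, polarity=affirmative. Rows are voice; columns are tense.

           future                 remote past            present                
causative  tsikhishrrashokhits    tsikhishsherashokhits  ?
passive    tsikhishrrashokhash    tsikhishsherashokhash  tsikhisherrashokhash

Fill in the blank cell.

Attach tense present -er → tsikhisher.
Attach person 1st person -ra → tsikhisherra.
Attach polarity affirmative -shokh (after vowel 'a') → tsikhisherrashokh.
Attach voice causative -its → tsikhisherrashokhits.
Nasal assimilation: no change.
Vowel deletion: no change.

tsikhisherrashokhits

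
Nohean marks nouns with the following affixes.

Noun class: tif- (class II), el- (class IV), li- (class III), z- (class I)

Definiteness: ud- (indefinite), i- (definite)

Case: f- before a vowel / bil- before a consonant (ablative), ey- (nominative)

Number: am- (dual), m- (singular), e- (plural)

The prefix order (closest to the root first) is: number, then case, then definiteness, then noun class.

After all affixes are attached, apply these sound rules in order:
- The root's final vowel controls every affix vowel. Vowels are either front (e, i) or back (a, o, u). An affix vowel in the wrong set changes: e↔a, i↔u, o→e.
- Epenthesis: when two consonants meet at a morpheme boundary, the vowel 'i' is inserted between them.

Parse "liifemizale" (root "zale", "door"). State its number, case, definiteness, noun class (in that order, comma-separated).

dual, ablative, definite, class III

Segment: li-i-f-am-zale.
number: am- → dual.
case: f/bil- → ablative.
definiteness: i- → definite.
noun class: li- → class III.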